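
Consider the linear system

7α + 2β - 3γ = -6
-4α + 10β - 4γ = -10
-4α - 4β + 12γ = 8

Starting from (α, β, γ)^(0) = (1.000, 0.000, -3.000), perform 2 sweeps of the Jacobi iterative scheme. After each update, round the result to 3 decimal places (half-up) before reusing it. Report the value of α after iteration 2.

0.086

Iteration 1:
  α = (-6 - (2)·0.000 - (-3)·-3.000) / (7) = -2.143
  β = (-10 - (-4)·1.000 - (-4)·-3.000) / (10) = -1.800
  γ = (8 - (-4)·1.000 - (-4)·0.000) / (12) = 1.000
Iteration 2:
  α = (-6 - (2)·-1.800 - (-3)·1.000) / (7) = 0.086
  β = (-10 - (-4)·-2.143 - (-4)·1.000) / (10) = -1.457
  γ = (8 - (-4)·-2.143 - (-4)·-1.800) / (12) = -0.648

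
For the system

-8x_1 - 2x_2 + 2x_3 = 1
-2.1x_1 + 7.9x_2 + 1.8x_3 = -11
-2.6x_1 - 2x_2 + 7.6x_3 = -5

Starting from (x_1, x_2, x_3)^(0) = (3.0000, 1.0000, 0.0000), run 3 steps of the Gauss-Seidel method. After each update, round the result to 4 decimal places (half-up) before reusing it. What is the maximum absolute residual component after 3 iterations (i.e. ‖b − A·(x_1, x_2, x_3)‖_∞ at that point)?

Iteration 1:
  x_1 = (1 - (-2)·1.0000 - (2)·0.0000) / (-8) = -0.3750
  x_2 = (-11 - (-2.1)·-0.3750 - (1.8)·0.0000) / (7.9) = -1.4921
  x_3 = (-5 - (-2.6)·-0.3750 - (-2)·-1.4921) / (7.6) = -1.1788
Iteration 2:
  x_1 = (1 - (-2)·-1.4921 - (2)·-1.1788) / (-8) = -0.0467
  x_2 = (-11 - (-2.1)·-0.0467 - (1.8)·-1.1788) / (7.9) = -1.1362
  x_3 = (-5 - (-2.6)·-0.0467 - (-2)·-1.1362) / (7.6) = -0.9729
Iteration 3:
  x_1 = (1 - (-2)·-1.1362 - (2)·-0.9729) / (-8) = -0.0842
  x_2 = (-11 - (-2.1)·-0.0842 - (1.8)·-0.9729) / (7.9) = -1.1931
  x_3 = (-5 - (-2.6)·-0.0842 - (-2)·-1.1931) / (7.6) = -1.0007
Residual b − A·x = (-0.0584, 0.0499, 0.0002); ∞-norm = 0.0584

0.0584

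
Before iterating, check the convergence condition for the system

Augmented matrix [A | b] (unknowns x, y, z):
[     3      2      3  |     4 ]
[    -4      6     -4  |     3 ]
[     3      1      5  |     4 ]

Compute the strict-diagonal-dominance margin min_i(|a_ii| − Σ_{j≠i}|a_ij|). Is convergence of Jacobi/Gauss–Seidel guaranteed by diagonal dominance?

row 1: |3| − (2+3) = -2
row 2: |6| − (4+4) = -2
row 3: |5| − (3+1) = 1
minimum over rows = -2 → not strictly diagonally dominant

-2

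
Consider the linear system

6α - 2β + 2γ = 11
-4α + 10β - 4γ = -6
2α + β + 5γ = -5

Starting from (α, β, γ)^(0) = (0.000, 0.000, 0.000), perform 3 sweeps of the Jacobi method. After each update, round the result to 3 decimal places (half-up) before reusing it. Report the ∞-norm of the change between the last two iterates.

0.315

Iteration 1:
  α = (11 - (-2)·0.000 - (2)·0.000) / (6) = 1.833
  β = (-6 - (-4)·0.000 - (-4)·0.000) / (10) = -0.600
  γ = (-5 - (2)·0.000 - (1)·0.000) / (5) = -1.000
Iteration 2:
  α = (11 - (-2)·-0.600 - (2)·-1.000) / (6) = 1.967
  β = (-6 - (-4)·1.833 - (-4)·-1.000) / (10) = -0.267
  γ = (-5 - (2)·1.833 - (1)·-0.600) / (5) = -1.613
Iteration 3:
  α = (11 - (-2)·-0.267 - (2)·-1.613) / (6) = 2.282
  β = (-6 - (-4)·1.967 - (-4)·-1.613) / (10) = -0.458
  γ = (-5 - (2)·1.967 - (1)·-0.267) / (5) = -1.733
Change: (0.315, -0.191, -0.120) → max |·| = 0.315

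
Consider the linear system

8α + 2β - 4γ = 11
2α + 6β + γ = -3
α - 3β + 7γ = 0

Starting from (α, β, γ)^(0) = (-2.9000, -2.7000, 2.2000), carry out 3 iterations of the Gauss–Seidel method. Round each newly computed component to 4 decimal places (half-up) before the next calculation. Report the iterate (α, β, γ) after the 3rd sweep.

Iteration 1:
  α = (11 - (2)·-2.7000 - (-4)·2.2000) / (8) = 3.1500
  β = (-3 - (2)·3.1500 - (1)·2.2000) / (6) = -1.9167
  γ = (0 - (1)·3.1500 - (-3)·-1.9167) / (7) = -1.2714
Iteration 2:
  α = (11 - (2)·-1.9167 - (-4)·-1.2714) / (8) = 1.2185
  β = (-3 - (2)·1.2185 - (1)·-1.2714) / (6) = -0.6943
  γ = (0 - (1)·1.2185 - (-3)·-0.6943) / (7) = -0.4716
Iteration 3:
  α = (11 - (2)·-0.6943 - (-4)·-0.4716) / (8) = 1.3128
  β = (-3 - (2)·1.3128 - (1)·-0.4716) / (6) = -0.8590
  γ = (0 - (1)·1.3128 - (-3)·-0.8590) / (7) = -0.5557

(1.3128, -0.8590, -0.5557)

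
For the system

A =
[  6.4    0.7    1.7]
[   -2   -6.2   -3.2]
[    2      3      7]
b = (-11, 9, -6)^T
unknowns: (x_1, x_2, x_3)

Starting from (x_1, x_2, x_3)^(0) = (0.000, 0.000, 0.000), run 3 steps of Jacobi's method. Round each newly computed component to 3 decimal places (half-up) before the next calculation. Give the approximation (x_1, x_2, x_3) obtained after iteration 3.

Iteration 1:
  x_1 = (-11 - (0.7)·0.000 - (1.7)·0.000) / (6.4) = -1.719
  x_2 = (9 - (-2)·0.000 - (-3.2)·0.000) / (-6.2) = -1.452
  x_3 = (-6 - (2)·0.000 - (3)·0.000) / (7) = -0.857
Iteration 2:
  x_1 = (-11 - (0.7)·-1.452 - (1.7)·-0.857) / (6.4) = -1.332
  x_2 = (9 - (-2)·-1.719 - (-3.2)·-0.857) / (-6.2) = -0.455
  x_3 = (-6 - (2)·-1.719 - (3)·-1.452) / (7) = 0.256
Iteration 3:
  x_1 = (-11 - (0.7)·-0.455 - (1.7)·0.256) / (6.4) = -1.737
  x_2 = (9 - (-2)·-1.332 - (-3.2)·0.256) / (-6.2) = -1.154
  x_3 = (-6 - (2)·-1.332 - (3)·-0.455) / (7) = -0.282

(-1.737, -1.154, -0.282)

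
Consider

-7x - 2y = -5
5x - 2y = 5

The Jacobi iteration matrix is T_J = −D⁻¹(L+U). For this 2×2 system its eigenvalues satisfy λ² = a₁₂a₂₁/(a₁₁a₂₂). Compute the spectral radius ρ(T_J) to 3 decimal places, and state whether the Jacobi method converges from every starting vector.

a₁₂a₂₁/(a₁₁a₂₂) = (-2)·(5) / ((-7)·(-2)) = -0.714286
ρ = √|-0.714286| = √0.714286 = 0.845
ρ < 1, so Jacobi converges

0.845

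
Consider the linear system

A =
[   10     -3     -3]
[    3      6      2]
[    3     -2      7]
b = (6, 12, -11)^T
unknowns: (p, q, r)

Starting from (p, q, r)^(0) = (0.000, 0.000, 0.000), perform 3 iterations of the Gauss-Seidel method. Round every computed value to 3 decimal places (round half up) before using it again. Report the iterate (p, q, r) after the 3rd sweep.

(0.845, 2.003, -1.361)

Iteration 1:
  p = (6 - (-3)·0.000 - (-3)·0.000) / (10) = 0.600
  q = (12 - (3)·0.600 - (2)·0.000) / (6) = 1.700
  r = (-11 - (3)·0.600 - (-2)·1.700) / (7) = -1.343
Iteration 2:
  p = (6 - (-3)·1.700 - (-3)·-1.343) / (10) = 0.707
  q = (12 - (3)·0.707 - (2)·-1.343) / (6) = 2.094
  r = (-11 - (3)·0.707 - (-2)·2.094) / (7) = -1.276
Iteration 3:
  p = (6 - (-3)·2.094 - (-3)·-1.276) / (10) = 0.845
  q = (12 - (3)·0.845 - (2)·-1.276) / (6) = 2.003
  r = (-11 - (3)·0.845 - (-2)·2.003) / (7) = -1.361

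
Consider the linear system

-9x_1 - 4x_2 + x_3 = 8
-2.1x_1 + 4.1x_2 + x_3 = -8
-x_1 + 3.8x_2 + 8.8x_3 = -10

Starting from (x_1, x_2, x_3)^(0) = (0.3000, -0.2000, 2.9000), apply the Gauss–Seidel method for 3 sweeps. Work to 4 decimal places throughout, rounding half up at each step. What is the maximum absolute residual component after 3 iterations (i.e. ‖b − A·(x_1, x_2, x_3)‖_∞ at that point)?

0.7663

Iteration 1:
  x_1 = (8 - (-4)·-0.2000 - (1)·2.9000) / (-9) = -0.4778
  x_2 = (-8 - (-2.1)·-0.4778 - (1)·2.9000) / (4.1) = -2.9033
  x_3 = (-10 - (-1)·-0.4778 - (3.8)·-2.9033) / (8.8) = 0.0630
Iteration 2:
  x_1 = (8 - (-4)·-2.9033 - (1)·0.0630) / (-9) = 0.4085
  x_2 = (-8 - (-2.1)·0.4085 - (1)·0.0630) / (4.1) = -1.7574
  x_3 = (-10 - (-1)·0.4085 - (3.8)·-1.7574) / (8.8) = -0.3311
Iteration 3:
  x_1 = (8 - (-4)·-1.7574 - (1)·-0.3311) / (-9) = -0.1446
  x_2 = (-8 - (-2.1)·-0.1446 - (1)·-0.3311) / (4.1) = -1.9445
  x_3 = (-10 - (-1)·-0.1446 - (3.8)·-1.9445) / (8.8) = -0.3131
Residual b − A·x = (-0.7663, -0.0181, -0.0002); ∞-norm = 0.7663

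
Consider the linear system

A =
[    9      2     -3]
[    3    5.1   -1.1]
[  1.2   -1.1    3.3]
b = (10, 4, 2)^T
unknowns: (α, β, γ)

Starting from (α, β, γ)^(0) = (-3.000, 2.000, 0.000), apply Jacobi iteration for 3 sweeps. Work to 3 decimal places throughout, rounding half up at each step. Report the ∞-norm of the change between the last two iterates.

0.791

Iteration 1:
  α = (10 - (2)·2.000 - (-3)·0.000) / (9) = 0.667
  β = (4 - (3)·-3.000 - (-1.1)·0.000) / (5.1) = 2.549
  γ = (2 - (1.2)·-3.000 - (-1.1)·2.000) / (3.3) = 2.364
Iteration 2:
  α = (10 - (2)·2.549 - (-3)·2.364) / (9) = 1.333
  β = (4 - (3)·0.667 - (-1.1)·2.364) / (5.1) = 0.902
  γ = (2 - (1.2)·0.667 - (-1.1)·2.549) / (3.3) = 1.213
Iteration 3:
  α = (10 - (2)·0.902 - (-3)·1.213) / (9) = 1.315
  β = (4 - (3)·1.333 - (-1.1)·1.213) / (5.1) = 0.262
  γ = (2 - (1.2)·1.333 - (-1.1)·0.902) / (3.3) = 0.422
Change: (-0.018, -0.640, -0.791) → max |·| = 0.791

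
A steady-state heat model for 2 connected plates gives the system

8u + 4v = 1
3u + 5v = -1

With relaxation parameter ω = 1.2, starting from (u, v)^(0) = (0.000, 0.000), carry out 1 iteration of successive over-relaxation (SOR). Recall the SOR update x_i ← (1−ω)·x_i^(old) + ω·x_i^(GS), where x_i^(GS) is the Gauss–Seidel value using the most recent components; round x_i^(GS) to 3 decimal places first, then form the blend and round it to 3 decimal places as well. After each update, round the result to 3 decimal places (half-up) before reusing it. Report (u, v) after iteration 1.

Iteration 1:
  u: GS value = (1 - (4)·0.000) / (8) = 0.125;  u ← (1−ω)·0.000 + ω·0.125 = 0.150
  v: GS value = (-1 - (3)·0.150) / (5) = -0.290;  v ← (1−ω)·0.000 + ω·-0.290 = -0.348

(0.150, -0.348)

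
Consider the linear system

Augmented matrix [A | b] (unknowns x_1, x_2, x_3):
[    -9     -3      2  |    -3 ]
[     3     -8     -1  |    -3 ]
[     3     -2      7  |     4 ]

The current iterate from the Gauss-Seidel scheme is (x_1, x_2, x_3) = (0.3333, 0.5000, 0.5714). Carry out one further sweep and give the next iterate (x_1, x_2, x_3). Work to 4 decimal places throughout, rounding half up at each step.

One sweep:
  x_1 = (-3 - (-3)·0.5000 - (2)·0.5714) / (-9) = 0.2936
  x_2 = (-3 - (3)·0.2936 - (-1)·0.5714) / (-8) = 0.4137
  x_3 = (4 - (3)·0.2936 - (-2)·0.4137) / (7) = 0.5638

(0.2936, 0.4137, 0.5638)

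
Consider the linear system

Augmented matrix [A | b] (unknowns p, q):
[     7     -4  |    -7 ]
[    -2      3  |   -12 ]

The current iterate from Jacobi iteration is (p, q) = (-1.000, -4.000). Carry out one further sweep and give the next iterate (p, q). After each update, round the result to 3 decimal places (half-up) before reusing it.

(-3.286, -4.667)

One sweep:
  p = (-7 - (-4)·-4.000) / (7) = -3.286
  q = (-12 - (-2)·-1.000) / (3) = -4.667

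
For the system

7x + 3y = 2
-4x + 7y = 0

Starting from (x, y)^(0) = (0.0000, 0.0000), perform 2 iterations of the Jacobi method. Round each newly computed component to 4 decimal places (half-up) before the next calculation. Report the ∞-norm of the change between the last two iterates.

Iteration 1:
  x = (2 - (3)·0.0000) / (7) = 0.2857
  y = (0 - (-4)·0.0000) / (7) = 0.0000
Iteration 2:
  x = (2 - (3)·0.0000) / (7) = 0.2857
  y = (0 - (-4)·0.2857) / (7) = 0.1633
Change: (0.0000, 0.1633) → max |·| = 0.1633

0.1633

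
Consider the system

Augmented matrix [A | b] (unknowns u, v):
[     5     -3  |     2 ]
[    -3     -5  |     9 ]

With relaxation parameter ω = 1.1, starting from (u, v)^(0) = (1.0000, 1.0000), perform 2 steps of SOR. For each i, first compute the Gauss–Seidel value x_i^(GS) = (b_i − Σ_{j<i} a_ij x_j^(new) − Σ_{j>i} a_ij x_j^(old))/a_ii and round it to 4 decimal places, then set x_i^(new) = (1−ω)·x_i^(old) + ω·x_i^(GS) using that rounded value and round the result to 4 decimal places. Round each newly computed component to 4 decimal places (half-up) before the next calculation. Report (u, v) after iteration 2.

Iteration 1:
  u: GS value = (2 - (-3)·1.0000) / (5) = 1.0000;  u ← (1−ω)·1.0000 + ω·1.0000 = 1.0000
  v: GS value = (9 - (-3)·1.0000) / (-5) = -2.4000;  v ← (1−ω)·1.0000 + ω·-2.4000 = -2.7400
Iteration 2:
  u: GS value = (2 - (-3)·-2.7400) / (5) = -1.2440;  u ← (1−ω)·1.0000 + ω·-1.2440 = -1.4684
  v: GS value = (9 - (-3)·-1.4684) / (-5) = -0.9190;  v ← (1−ω)·-2.7400 + ω·-0.9190 = -0.7369

(-1.4684, -0.7369)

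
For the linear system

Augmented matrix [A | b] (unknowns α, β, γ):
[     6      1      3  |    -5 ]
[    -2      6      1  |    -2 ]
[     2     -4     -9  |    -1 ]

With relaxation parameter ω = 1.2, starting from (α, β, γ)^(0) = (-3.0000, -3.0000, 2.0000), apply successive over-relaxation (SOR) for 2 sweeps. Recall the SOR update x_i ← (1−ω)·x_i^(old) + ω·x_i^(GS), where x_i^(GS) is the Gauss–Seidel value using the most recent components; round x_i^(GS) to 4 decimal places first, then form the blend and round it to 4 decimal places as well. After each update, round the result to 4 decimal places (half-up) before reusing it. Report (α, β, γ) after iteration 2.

Iteration 1:
  α: GS value = (-5 - (1)·-3.0000 - (3)·2.0000) / (6) = -1.3333;  α ← (1−ω)·-3.0000 + ω·-1.3333 = -1.0000
  β: GS value = (-2 - (-2)·-1.0000 - (1)·2.0000) / (6) = -1.0000;  β ← (1−ω)·-3.0000 + ω·-1.0000 = -0.6000
  γ: GS value = (-1 - (2)·-1.0000 - (-4)·-0.6000) / (-9) = 0.1556;  γ ← (1−ω)·2.0000 + ω·0.1556 = -0.2133
Iteration 2:
  α: GS value = (-5 - (1)·-0.6000 - (3)·-0.2133) / (6) = -0.6267;  α ← (1−ω)·-1.0000 + ω·-0.6267 = -0.5520
  β: GS value = (-2 - (-2)·-0.5520 - (1)·-0.2133) / (6) = -0.4818;  β ← (1−ω)·-0.6000 + ω·-0.4818 = -0.4582
  γ: GS value = (-1 - (2)·-0.5520 - (-4)·-0.4582) / (-9) = 0.1921;  γ ← (1−ω)·-0.2133 + ω·0.1921 = 0.2732

(-0.5520, -0.4582, 0.2732)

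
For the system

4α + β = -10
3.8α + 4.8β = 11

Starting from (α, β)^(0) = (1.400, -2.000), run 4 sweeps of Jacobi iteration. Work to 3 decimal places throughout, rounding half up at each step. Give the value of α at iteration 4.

Iteration 1:
  α = (-10 - (1)·-2.000) / (4) = -2.000
  β = (11 - (3.8)·1.400) / (4.8) = 1.183
Iteration 2:
  α = (-10 - (1)·1.183) / (4) = -2.796
  β = (11 - (3.8)·-2.000) / (4.8) = 3.875
Iteration 3:
  α = (-10 - (1)·3.875) / (4) = -3.469
  β = (11 - (3.8)·-2.796) / (4.8) = 4.505
Iteration 4:
  α = (-10 - (1)·4.505) / (4) = -3.626
  β = (11 - (3.8)·-3.469) / (4.8) = 5.038

-3.626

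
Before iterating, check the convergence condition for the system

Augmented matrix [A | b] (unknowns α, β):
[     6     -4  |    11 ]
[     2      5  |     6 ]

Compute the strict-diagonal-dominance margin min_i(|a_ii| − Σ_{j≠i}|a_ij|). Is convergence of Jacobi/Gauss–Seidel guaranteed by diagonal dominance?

row 1: |6| − (4) = 2
row 2: |5| − (2) = 3
minimum over rows = 2 → strictly diagonally dominant (convergence guaranteed)

2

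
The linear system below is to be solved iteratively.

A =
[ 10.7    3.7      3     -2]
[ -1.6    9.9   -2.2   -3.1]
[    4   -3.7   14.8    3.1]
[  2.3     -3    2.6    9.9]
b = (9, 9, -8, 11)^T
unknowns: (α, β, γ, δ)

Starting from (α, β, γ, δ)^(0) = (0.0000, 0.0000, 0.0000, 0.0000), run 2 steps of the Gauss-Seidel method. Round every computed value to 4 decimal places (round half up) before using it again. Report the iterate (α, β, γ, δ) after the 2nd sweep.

Iteration 1:
  α = (9 - (3.7)·0.0000 - (3)·0.0000 - (-2)·0.0000) / (10.7) = 0.8411
  β = (9 - (-1.6)·0.8411 - (-2.2)·0.0000 - (-3.1)·0.0000) / (9.9) = 1.0450
  γ = (-8 - (4)·0.8411 - (-3.7)·1.0450 - (3.1)·0.0000) / (14.8) = -0.5066
  δ = (11 - (2.3)·0.8411 - (-3)·1.0450 - (2.6)·-0.5066) / (9.9) = 1.3654
Iteration 2:
  α = (9 - (3.7)·1.0450 - (3)·-0.5066 - (-2)·1.3654) / (10.7) = 0.8770
  β = (9 - (-1.6)·0.8770 - (-2.2)·-0.5066 - (-3.1)·1.3654) / (9.9) = 1.3658
  γ = (-8 - (4)·0.8770 - (-3.7)·1.3658 - (3.1)·1.3654) / (14.8) = -0.7221
  δ = (11 - (2.3)·0.8770 - (-3)·1.3658 - (2.6)·-0.7221) / (9.9) = 1.5109

(0.8770, 1.3658, -0.7221, 1.5109)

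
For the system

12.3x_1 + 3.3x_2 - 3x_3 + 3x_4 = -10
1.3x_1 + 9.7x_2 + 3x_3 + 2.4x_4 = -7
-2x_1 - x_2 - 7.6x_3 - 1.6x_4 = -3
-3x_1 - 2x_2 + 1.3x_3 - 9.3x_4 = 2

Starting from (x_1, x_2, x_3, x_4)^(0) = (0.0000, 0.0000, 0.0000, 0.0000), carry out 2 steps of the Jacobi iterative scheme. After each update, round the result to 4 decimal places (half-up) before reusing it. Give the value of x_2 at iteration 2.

Iteration 1:
  x_1 = (-10 - (3.3)·0.0000 - (-3)·0.0000 - (3)·0.0000) / (12.3) = -0.8130
  x_2 = (-7 - (1.3)·0.0000 - (3)·0.0000 - (2.4)·0.0000) / (9.7) = -0.7216
  x_3 = (-3 - (-2)·0.0000 - (-1)·0.0000 - (-1.6)·0.0000) / (-7.6) = 0.3947
  x_4 = (2 - (-3)·0.0000 - (-2)·0.0000 - (1.3)·0.0000) / (-9.3) = -0.2151
Iteration 2:
  x_1 = (-10 - (3.3)·-0.7216 - (-3)·0.3947 - (3)·-0.2151) / (12.3) = -0.4707
  x_2 = (-7 - (1.3)·-0.8130 - (3)·0.3947 - (2.4)·-0.2151) / (9.7) = -0.6815
  x_3 = (-3 - (-2)·-0.8130 - (-1)·-0.7216 - (-1.6)·-0.2151) / (-7.6) = 0.7489
  x_4 = (2 - (-3)·-0.8130 - (-2)·-0.7216 - (1.3)·0.3947) / (-9.3) = 0.2576

-0.6815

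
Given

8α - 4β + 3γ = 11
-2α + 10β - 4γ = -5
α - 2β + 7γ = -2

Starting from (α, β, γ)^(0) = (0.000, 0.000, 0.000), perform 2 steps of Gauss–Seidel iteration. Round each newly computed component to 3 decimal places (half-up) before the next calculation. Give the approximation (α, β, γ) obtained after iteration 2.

Iteration 1:
  α = (11 - (-4)·0.000 - (3)·0.000) / (8) = 1.375
  β = (-5 - (-2)·1.375 - (-4)·0.000) / (10) = -0.225
  γ = (-2 - (1)·1.375 - (-2)·-0.225) / (7) = -0.546
Iteration 2:
  α = (11 - (-4)·-0.225 - (3)·-0.546) / (8) = 1.467
  β = (-5 - (-2)·1.467 - (-4)·-0.546) / (10) = -0.425
  γ = (-2 - (1)·1.467 - (-2)·-0.425) / (7) = -0.617

(1.467, -0.425, -0.617)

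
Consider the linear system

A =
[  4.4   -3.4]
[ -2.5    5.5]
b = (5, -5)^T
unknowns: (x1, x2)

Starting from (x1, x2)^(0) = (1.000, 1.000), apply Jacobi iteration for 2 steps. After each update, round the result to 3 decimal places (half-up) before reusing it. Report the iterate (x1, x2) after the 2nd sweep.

Iteration 1:
  x1 = (5 - (-3.4)·1.000) / (4.4) = 1.909
  x2 = (-5 - (-2.5)·1.000) / (5.5) = -0.455
Iteration 2:
  x1 = (5 - (-3.4)·-0.455) / (4.4) = 0.785
  x2 = (-5 - (-2.5)·1.909) / (5.5) = -0.041

(0.785, -0.041)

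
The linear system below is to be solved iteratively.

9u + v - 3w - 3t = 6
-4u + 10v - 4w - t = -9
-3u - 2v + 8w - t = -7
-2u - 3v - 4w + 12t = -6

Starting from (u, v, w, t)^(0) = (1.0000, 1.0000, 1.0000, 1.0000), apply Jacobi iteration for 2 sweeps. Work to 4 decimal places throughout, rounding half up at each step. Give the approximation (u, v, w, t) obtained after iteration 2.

Iteration 1:
  u = (6 - (1)·1.0000 - (-3)·1.0000 - (-3)·1.0000) / (9) = 1.2222
  v = (-9 - (-4)·1.0000 - (-4)·1.0000 - (-1)·1.0000) / (10) = 0.0000
  w = (-7 - (-3)·1.0000 - (-2)·1.0000 - (-1)·1.0000) / (8) = -0.1250
  t = (-6 - (-2)·1.0000 - (-3)·1.0000 - (-4)·1.0000) / (12) = 0.2500
Iteration 2:
  u = (6 - (1)·0.0000 - (-3)·-0.1250 - (-3)·0.2500) / (9) = 0.7083
  v = (-9 - (-4)·1.2222 - (-4)·-0.1250 - (-1)·0.2500) / (10) = -0.4361
  w = (-7 - (-3)·1.2222 - (-2)·0.0000 - (-1)·0.2500) / (8) = -0.3854
  t = (-6 - (-2)·1.2222 - (-3)·0.0000 - (-4)·-0.1250) / (12) = -0.3380

(0.7083, -0.4361, -0.3854, -0.3380)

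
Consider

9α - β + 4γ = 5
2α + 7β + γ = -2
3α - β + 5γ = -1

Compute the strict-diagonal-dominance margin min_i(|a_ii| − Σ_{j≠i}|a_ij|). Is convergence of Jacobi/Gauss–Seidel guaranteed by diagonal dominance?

row 1: |9| − (1+4) = 4
row 2: |7| − (2+1) = 4
row 3: |5| − (3+1) = 1
minimum over rows = 1 → strictly diagonally dominant (convergence guaranteed)

1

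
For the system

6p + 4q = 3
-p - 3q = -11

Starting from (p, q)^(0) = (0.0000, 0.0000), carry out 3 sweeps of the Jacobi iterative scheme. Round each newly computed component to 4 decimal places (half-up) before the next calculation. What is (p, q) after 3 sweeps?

Iteration 1:
  p = (3 - (4)·0.0000) / (6) = 0.5000
  q = (-11 - (-1)·0.0000) / (-3) = 3.6667
Iteration 2:
  p = (3 - (4)·3.6667) / (6) = -1.9445
  q = (-11 - (-1)·0.5000) / (-3) = 3.5000
Iteration 3:
  p = (3 - (4)·3.5000) / (6) = -1.8333
  q = (-11 - (-1)·-1.9445) / (-3) = 4.3148

(-1.8333, 4.3148)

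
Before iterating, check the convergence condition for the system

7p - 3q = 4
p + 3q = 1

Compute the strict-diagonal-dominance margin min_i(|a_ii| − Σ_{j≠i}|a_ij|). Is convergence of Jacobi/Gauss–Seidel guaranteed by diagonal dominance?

row 1: |7| − (3) = 4
row 2: |3| − (1) = 2
minimum over rows = 2 → strictly diagonally dominant (convergence guaranteed)

2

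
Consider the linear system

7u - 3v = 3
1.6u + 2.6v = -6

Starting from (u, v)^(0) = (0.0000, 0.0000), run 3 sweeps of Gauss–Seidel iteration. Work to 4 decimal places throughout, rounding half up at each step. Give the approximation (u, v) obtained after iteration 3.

(-0.3828, -2.0721)

Iteration 1:
  u = (3 - (-3)·0.0000) / (7) = 0.4286
  v = (-6 - (1.6)·0.4286) / (2.6) = -2.5714
Iteration 2:
  u = (3 - (-3)·-2.5714) / (7) = -0.6735
  v = (-6 - (1.6)·-0.6735) / (2.6) = -1.8932
Iteration 3:
  u = (3 - (-3)·-1.8932) / (7) = -0.3828
  v = (-6 - (1.6)·-0.3828) / (2.6) = -2.0721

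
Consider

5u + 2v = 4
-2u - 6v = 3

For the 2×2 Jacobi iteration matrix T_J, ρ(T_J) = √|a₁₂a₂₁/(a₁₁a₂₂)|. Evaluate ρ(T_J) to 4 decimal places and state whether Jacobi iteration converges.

a₁₂a₂₁/(a₁₁a₂₂) = (2)·(-2) / ((5)·(-6)) = 0.133333
ρ = √|0.133333| = √0.133333 = 0.3651
ρ < 1, so Jacobi converges

0.3651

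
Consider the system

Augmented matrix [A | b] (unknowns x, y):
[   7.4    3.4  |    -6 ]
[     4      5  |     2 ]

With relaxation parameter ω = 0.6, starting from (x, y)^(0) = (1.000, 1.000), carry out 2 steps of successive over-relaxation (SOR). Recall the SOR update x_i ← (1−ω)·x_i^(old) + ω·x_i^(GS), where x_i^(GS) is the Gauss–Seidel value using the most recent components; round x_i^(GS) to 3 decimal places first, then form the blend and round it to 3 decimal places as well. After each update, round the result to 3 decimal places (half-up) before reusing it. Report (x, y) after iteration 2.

Iteration 1:
  x: GS value = (-6 - (3.4)·1.000) / (7.4) = -1.270;  x ← (1−ω)·1.000 + ω·-1.270 = -0.362
  y: GS value = (2 - (4)·-0.362) / (5) = 0.690;  y ← (1−ω)·1.000 + ω·0.690 = 0.814
Iteration 2:
  x: GS value = (-6 - (3.4)·0.814) / (7.4) = -1.185;  x ← (1−ω)·-0.362 + ω·-1.185 = -0.856
  y: GS value = (2 - (4)·-0.856) / (5) = 1.085;  y ← (1−ω)·0.814 + ω·1.085 = 0.977

(-0.856, 0.977)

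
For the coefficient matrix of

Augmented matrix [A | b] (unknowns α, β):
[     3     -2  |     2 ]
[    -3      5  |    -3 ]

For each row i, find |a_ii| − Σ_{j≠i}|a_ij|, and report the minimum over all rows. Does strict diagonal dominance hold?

row 1: |3| − (2) = 1
row 2: |5| − (3) = 2
minimum over rows = 1 → strictly diagonally dominant (convergence guaranteed)

1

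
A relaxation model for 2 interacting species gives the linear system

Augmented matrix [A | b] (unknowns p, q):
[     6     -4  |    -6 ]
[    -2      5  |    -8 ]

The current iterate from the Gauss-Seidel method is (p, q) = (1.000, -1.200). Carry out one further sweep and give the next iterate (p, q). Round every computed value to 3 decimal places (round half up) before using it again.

(-1.800, -2.320)

One sweep:
  p = (-6 - (-4)·-1.200) / (6) = -1.800
  q = (-8 - (-2)·-1.800) / (5) = -2.320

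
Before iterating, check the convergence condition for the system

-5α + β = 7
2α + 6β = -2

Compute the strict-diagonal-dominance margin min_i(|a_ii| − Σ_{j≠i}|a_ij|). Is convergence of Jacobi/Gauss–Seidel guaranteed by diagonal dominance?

row 1: |-5| − (1) = 4
row 2: |6| − (2) = 4
minimum over rows = 4 → strictly diagonally dominant (convergence guaranteed)

4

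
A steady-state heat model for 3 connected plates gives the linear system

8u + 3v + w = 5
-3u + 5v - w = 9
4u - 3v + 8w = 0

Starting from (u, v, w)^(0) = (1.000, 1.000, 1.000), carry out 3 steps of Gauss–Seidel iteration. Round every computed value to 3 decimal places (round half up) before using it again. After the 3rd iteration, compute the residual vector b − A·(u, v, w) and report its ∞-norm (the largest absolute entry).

0.201

Iteration 1:
  u = (5 - (3)·1.000 - (1)·1.000) / (8) = 0.125
  v = (9 - (-3)·0.125 - (-1)·1.000) / (5) = 2.075
  w = (0 - (4)·0.125 - (-3)·2.075) / (8) = 0.716
Iteration 2:
  u = (5 - (3)·2.075 - (1)·0.716) / (8) = -0.243
  v = (9 - (-3)·-0.243 - (-1)·0.716) / (5) = 1.797
  w = (0 - (4)·-0.243 - (-3)·1.797) / (8) = 0.795
Iteration 3:
  u = (5 - (3)·1.797 - (1)·0.795) / (8) = -0.148
  v = (9 - (-3)·-0.148 - (-1)·0.795) / (5) = 1.870
  w = (0 - (4)·-0.148 - (-3)·1.870) / (8) = 0.775
Residual b − A·x = (-0.201, -0.019, 0.002); ∞-norm = 0.201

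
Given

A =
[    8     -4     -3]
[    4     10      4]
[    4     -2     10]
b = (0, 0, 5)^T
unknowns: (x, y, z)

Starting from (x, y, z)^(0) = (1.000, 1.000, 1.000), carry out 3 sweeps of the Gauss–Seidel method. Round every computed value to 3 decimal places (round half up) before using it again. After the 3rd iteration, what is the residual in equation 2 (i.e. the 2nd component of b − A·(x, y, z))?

Iteration 1:
  x = (0 - (-4)·1.000 - (-3)·1.000) / (8) = 0.875
  y = (0 - (4)·0.875 - (4)·1.000) / (10) = -0.750
  z = (5 - (4)·0.875 - (-2)·-0.750) / (10) = 0.000
Iteration 2:
  x = (0 - (-4)·-0.750 - (-3)·0.000) / (8) = -0.375
  y = (0 - (4)·-0.375 - (4)·0.000) / (10) = 0.150
  z = (5 - (4)·-0.375 - (-2)·0.150) / (10) = 0.680
Iteration 3:
  x = (0 - (-4)·0.150 - (-3)·0.680) / (8) = 0.330
  y = (0 - (4)·0.330 - (4)·0.680) / (10) = -0.404
  z = (5 - (4)·0.330 - (-2)·-0.404) / (10) = 0.287
Residual b − A·x = (-3.395, 1.572, 0.002)

1.572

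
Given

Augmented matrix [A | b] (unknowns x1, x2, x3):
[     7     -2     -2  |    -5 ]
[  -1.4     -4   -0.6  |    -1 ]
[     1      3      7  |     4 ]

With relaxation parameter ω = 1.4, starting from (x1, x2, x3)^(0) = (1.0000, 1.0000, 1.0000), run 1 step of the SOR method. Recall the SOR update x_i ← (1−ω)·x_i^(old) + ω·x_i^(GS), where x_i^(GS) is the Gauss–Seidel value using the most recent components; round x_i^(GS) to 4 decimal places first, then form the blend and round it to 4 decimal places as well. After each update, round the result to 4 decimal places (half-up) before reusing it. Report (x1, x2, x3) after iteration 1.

(-0.6001, 0.0340, 0.4996)

Iteration 1:
  x1: GS value = (-5 - (-2)·1.0000 - (-2)·1.0000) / (7) = -0.1429;  x1 ← (1−ω)·1.0000 + ω·-0.1429 = -0.6001
  x2: GS value = (-1 - (-1.4)·-0.6001 - (-0.6)·1.0000) / (-4) = 0.3100;  x2 ← (1−ω)·1.0000 + ω·0.3100 = 0.0340
  x3: GS value = (4 - (1)·-0.6001 - (3)·0.0340) / (7) = 0.6426;  x3 ← (1−ω)·1.0000 + ω·0.6426 = 0.4996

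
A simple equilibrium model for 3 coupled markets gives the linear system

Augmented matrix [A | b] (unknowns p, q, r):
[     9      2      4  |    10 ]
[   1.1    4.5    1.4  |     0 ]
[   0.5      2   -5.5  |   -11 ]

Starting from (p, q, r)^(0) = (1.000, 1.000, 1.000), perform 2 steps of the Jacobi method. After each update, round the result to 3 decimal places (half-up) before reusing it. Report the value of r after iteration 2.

Iteration 1:
  p = (10 - (2)·1.000 - (4)·1.000) / (9) = 0.444
  q = (0 - (1.1)·1.000 - (1.4)·1.000) / (4.5) = -0.556
  r = (-11 - (0.5)·1.000 - (2)·1.000) / (-5.5) = 2.455
Iteration 2:
  p = (10 - (2)·-0.556 - (4)·2.455) / (9) = 0.144
  q = (0 - (1.1)·0.444 - (1.4)·2.455) / (4.5) = -0.872
  r = (-11 - (0.5)·0.444 - (2)·-0.556) / (-5.5) = 1.838

1.838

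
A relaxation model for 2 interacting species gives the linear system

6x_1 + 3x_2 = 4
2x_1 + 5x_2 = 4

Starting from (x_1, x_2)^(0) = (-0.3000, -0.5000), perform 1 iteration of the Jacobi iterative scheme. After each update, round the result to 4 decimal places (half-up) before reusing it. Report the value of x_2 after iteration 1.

0.9200

Iteration 1:
  x_1 = (4 - (3)·-0.5000) / (6) = 0.9167
  x_2 = (4 - (2)·-0.3000) / (5) = 0.9200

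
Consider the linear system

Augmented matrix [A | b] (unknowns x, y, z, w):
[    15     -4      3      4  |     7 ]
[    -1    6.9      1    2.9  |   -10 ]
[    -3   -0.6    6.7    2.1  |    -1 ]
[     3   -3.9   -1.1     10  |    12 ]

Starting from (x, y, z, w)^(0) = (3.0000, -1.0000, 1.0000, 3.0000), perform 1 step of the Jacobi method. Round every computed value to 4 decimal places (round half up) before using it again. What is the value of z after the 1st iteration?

0.1642

Iteration 1:
  x = (7 - (-4)·-1.0000 - (3)·1.0000 - (4)·3.0000) / (15) = -0.8000
  y = (-10 - (-1)·3.0000 - (1)·1.0000 - (2.9)·3.0000) / (6.9) = -2.4203
  z = (-1 - (-3)·3.0000 - (-0.6)·-1.0000 - (2.1)·3.0000) / (6.7) = 0.1642
  w = (12 - (3)·3.0000 - (-3.9)·-1.0000 - (-1.1)·1.0000) / (10) = 0.0200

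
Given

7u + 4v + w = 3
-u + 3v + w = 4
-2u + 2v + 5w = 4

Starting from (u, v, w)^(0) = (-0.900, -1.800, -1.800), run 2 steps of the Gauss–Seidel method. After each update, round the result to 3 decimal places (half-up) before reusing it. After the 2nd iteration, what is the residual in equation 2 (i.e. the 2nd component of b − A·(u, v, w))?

0.438

Iteration 1:
  u = (3 - (4)·-1.800 - (1)·-1.800) / (7) = 1.714
  v = (4 - (-1)·1.714 - (1)·-1.800) / (3) = 2.505
  w = (4 - (-2)·1.714 - (2)·2.505) / (5) = 0.484
Iteration 2:
  u = (3 - (4)·2.505 - (1)·0.484) / (7) = -1.072
  v = (4 - (-1)·-1.072 - (1)·0.484) / (3) = 0.815
  w = (4 - (-2)·-1.072 - (2)·0.815) / (5) = 0.045
Residual b − A·x = (7.199, 0.438, 0.001)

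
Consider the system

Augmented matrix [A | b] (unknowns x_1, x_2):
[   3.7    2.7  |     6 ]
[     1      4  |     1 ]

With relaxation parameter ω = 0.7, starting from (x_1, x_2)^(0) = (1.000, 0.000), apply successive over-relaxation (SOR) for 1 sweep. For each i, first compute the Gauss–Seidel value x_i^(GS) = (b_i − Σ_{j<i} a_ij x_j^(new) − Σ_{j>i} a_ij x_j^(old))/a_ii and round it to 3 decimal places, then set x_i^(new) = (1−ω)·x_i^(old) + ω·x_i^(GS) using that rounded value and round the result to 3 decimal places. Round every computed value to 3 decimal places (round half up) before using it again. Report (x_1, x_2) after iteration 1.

Iteration 1:
  x_1: GS value = (6 - (2.7)·0.000) / (3.7) = 1.622;  x_1 ← (1−ω)·1.000 + ω·1.622 = 1.435
  x_2: GS value = (1 - (1)·1.435) / (4) = -0.109;  x_2 ← (1−ω)·0.000 + ω·-0.109 = -0.076

(1.435, -0.076)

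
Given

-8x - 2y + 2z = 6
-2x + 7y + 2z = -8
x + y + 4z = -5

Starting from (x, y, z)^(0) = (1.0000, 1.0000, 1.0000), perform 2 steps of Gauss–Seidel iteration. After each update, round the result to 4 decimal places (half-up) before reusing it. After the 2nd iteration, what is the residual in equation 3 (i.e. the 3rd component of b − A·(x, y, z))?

Iteration 1:
  x = (6 - (-2)·1.0000 - (2)·1.0000) / (-8) = -0.7500
  y = (-8 - (-2)·-0.7500 - (2)·1.0000) / (7) = -1.6429
  z = (-5 - (1)·-0.7500 - (1)·-1.6429) / (4) = -0.6518
Iteration 2:
  x = (6 - (-2)·-1.6429 - (2)·-0.6518) / (-8) = -0.5022
  y = (-8 - (-2)·-0.5022 - (2)·-0.6518) / (7) = -1.1001
  z = (-5 - (1)·-0.5022 - (1)·-1.1001) / (4) = -0.8494
Residual b − A·x = (1.4810, 0.3951, -0.0001)

-0.0001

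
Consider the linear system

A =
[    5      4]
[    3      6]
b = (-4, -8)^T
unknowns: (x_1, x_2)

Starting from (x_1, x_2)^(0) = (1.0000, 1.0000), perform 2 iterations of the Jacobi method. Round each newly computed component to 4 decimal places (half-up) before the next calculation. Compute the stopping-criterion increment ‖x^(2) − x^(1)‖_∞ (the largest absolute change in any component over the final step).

2.2666

Iteration 1:
  x_1 = (-4 - (4)·1.0000) / (5) = -1.6000
  x_2 = (-8 - (3)·1.0000) / (6) = -1.8333
Iteration 2:
  x_1 = (-4 - (4)·-1.8333) / (5) = 0.6666
  x_2 = (-8 - (3)·-1.6000) / (6) = -0.5333
Change: (2.2666, 1.3000) → max |·| = 2.2666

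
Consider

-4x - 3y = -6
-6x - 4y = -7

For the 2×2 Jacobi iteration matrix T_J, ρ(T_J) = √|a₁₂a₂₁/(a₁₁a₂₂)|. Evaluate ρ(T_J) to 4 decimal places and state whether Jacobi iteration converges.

1.0607

a₁₂a₂₁/(a₁₁a₂₂) = (-3)·(-6) / ((-4)·(-4)) = 1.125000
ρ = √|1.125000| = √1.125000 = 1.0607
ρ > 1, so Jacobi diverges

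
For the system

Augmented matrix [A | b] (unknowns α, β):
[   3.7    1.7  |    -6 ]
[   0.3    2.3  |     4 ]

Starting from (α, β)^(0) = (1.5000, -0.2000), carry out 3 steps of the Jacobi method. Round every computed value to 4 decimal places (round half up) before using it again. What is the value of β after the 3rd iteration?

Iteration 1:
  α = (-6 - (1.7)·-0.2000) / (3.7) = -1.5297
  β = (4 - (0.3)·1.5000) / (2.3) = 1.5435
Iteration 2:
  α = (-6 - (1.7)·1.5435) / (3.7) = -2.3308
  β = (4 - (0.3)·-1.5297) / (2.3) = 1.9387
Iteration 3:
  α = (-6 - (1.7)·1.9387) / (3.7) = -2.5124
  β = (4 - (0.3)·-2.3308) / (2.3) = 2.0431

2.0431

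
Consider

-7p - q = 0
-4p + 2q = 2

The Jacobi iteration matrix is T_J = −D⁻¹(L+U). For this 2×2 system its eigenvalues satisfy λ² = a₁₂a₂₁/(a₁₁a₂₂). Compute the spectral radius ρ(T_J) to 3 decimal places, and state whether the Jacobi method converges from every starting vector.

a₁₂a₂₁/(a₁₁a₂₂) = (-1)·(-4) / ((-7)·(2)) = -0.285714
ρ = √|-0.285714| = √0.285714 = 0.535
ρ < 1, so Jacobi converges

0.535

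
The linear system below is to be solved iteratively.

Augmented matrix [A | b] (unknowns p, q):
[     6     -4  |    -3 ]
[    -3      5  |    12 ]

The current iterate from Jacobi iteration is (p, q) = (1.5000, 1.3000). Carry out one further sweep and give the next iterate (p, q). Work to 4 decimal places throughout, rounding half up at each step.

One sweep:
  p = (-3 - (-4)·1.3000) / (6) = 0.3667
  q = (12 - (-3)·1.5000) / (5) = 3.3000

(0.3667, 3.3000)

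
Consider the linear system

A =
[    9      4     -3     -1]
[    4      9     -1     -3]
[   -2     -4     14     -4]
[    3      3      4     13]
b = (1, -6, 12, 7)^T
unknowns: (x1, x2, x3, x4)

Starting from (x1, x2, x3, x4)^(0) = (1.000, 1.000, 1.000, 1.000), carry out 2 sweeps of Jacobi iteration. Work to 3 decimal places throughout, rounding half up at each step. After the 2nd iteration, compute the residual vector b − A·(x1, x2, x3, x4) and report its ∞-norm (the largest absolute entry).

3.448

Iteration 1:
  x1 = (1 - (4)·1.000 - (-3)·1.000 - (-1)·1.000) / (9) = 0.111
  x2 = (-6 - (4)·1.000 - (-1)·1.000 - (-3)·1.000) / (9) = -0.667
  x3 = (12 - (-2)·1.000 - (-4)·1.000 - (-4)·1.000) / (14) = 1.571
  x4 = (7 - (3)·1.000 - (3)·1.000 - (4)·1.000) / (13) = -0.231
Iteration 2:
  x1 = (1 - (4)·-0.667 - (-3)·1.571 - (-1)·-0.231) / (9) = 0.906
  x2 = (-6 - (4)·0.111 - (-1)·1.571 - (-3)·-0.231) / (9) = -0.618
  x3 = (12 - (-2)·0.111 - (-4)·-0.667 - (-4)·-0.231) / (14) = 0.616
  x4 = (7 - (3)·0.111 - (3)·-0.667 - (4)·1.571) / (13) = 0.183
Residual b − A·x = (-2.651, -2.897, 3.448, 1.293); ∞-norm = 3.448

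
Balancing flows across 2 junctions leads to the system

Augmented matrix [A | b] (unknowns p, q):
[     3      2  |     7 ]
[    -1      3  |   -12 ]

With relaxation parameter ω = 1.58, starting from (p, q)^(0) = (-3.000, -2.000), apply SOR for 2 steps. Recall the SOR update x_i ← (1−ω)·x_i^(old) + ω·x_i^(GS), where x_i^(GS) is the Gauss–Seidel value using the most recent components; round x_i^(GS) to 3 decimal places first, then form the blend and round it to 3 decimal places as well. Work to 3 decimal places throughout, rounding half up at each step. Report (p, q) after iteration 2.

Iteration 1:
  p: GS value = (7 - (2)·-2.000) / (3) = 3.667;  p ← (1−ω)·-3.000 + ω·3.667 = 7.534
  q: GS value = (-12 - (-1)·7.534) / (3) = -1.489;  q ← (1−ω)·-2.000 + ω·-1.489 = -1.193
Iteration 2:
  p: GS value = (7 - (2)·-1.193) / (3) = 3.129;  p ← (1−ω)·7.534 + ω·3.129 = 0.574
  q: GS value = (-12 - (-1)·0.574) / (3) = -3.809;  q ← (1−ω)·-1.193 + ω·-3.809 = -5.326

(0.574, -5.326)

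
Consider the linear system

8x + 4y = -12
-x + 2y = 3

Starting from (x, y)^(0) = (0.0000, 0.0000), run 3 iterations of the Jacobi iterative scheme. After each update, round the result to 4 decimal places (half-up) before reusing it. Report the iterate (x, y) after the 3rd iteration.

(-1.8750, 0.3750)

Iteration 1:
  x = (-12 - (4)·0.0000) / (8) = -1.5000
  y = (3 - (-1)·0.0000) / (2) = 1.5000
Iteration 2:
  x = (-12 - (4)·1.5000) / (8) = -2.2500
  y = (3 - (-1)·-1.5000) / (2) = 0.7500
Iteration 3:
  x = (-12 - (4)·0.7500) / (8) = -1.8750
  y = (3 - (-1)·-2.2500) / (2) = 0.3750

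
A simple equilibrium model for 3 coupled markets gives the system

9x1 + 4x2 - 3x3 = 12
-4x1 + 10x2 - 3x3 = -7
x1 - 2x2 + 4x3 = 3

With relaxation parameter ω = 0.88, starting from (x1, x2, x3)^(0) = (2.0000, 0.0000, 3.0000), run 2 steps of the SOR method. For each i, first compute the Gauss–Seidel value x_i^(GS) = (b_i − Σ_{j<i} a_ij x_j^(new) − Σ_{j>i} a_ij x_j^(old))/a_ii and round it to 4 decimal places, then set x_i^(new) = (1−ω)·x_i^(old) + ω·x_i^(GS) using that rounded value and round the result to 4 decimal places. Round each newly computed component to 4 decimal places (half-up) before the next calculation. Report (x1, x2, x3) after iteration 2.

Iteration 1:
  x1: GS value = (12 - (4)·0.0000 - (-3)·3.0000) / (9) = 2.3333;  x1 ← (1−ω)·2.0000 + ω·2.3333 = 2.2933
  x2: GS value = (-7 - (-4)·2.2933 - (-3)·3.0000) / (10) = 1.1173;  x2 ← (1−ω)·0.0000 + ω·1.1173 = 0.9832
  x3: GS value = (3 - (1)·2.2933 - (-2)·0.9832) / (4) = 0.6683;  x3 ← (1−ω)·3.0000 + ω·0.6683 = 0.9481
Iteration 2:
  x1: GS value = (12 - (4)·0.9832 - (-3)·0.9481) / (9) = 1.2124;  x1 ← (1−ω)·2.2933 + ω·1.2124 = 1.3421
  x2: GS value = (-7 - (-4)·1.3421 - (-3)·0.9481) / (10) = 0.1213;  x2 ← (1−ω)·0.9832 + ω·0.1213 = 0.2247
  x3: GS value = (3 - (1)·1.3421 - (-2)·0.2247) / (4) = 0.5268;  x3 ← (1−ω)·0.9481 + ω·0.5268 = 0.5774

(1.3421, 0.2247, 0.5774)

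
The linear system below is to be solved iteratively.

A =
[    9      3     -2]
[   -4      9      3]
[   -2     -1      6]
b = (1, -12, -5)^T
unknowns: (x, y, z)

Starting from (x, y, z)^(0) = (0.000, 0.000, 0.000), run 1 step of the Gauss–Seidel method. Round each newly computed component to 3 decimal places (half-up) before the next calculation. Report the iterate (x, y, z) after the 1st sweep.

(0.111, -1.284, -1.010)

Iteration 1:
  x = (1 - (3)·0.000 - (-2)·0.000) / (9) = 0.111
  y = (-12 - (-4)·0.111 - (3)·0.000) / (9) = -1.284
  z = (-5 - (-2)·0.111 - (-1)·-1.284) / (6) = -1.010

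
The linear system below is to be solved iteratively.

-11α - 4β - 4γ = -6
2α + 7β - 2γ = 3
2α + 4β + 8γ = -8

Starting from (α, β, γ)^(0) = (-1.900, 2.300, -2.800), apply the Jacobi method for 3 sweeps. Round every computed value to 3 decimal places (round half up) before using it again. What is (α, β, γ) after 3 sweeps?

Iteration 1:
  α = (-6 - (-4)·2.300 - (-4)·-2.800) / (-11) = 0.727
  β = (3 - (2)·-1.900 - (-2)·-2.800) / (7) = 0.171
  γ = (-8 - (2)·-1.900 - (4)·2.300) / (8) = -1.675
Iteration 2:
  α = (-6 - (-4)·0.171 - (-4)·-1.675) / (-11) = 1.092
  β = (3 - (2)·0.727 - (-2)·-1.675) / (7) = -0.258
  γ = (-8 - (2)·0.727 - (4)·0.171) / (8) = -1.267
Iteration 3:
  α = (-6 - (-4)·-0.258 - (-4)·-1.267) / (-11) = 1.100
  β = (3 - (2)·1.092 - (-2)·-1.267) / (7) = -0.245
  γ = (-8 - (2)·1.092 - (4)·-0.258) / (8) = -1.144

(1.100, -0.245, -1.144)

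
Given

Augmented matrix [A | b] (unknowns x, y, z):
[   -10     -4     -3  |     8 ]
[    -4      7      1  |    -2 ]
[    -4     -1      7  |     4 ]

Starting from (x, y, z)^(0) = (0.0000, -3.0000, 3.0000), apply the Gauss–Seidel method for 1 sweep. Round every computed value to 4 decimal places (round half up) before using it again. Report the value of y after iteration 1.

-1.0000

Iteration 1:
  x = (8 - (-4)·-3.0000 - (-3)·3.0000) / (-10) = -0.5000
  y = (-2 - (-4)·-0.5000 - (1)·3.0000) / (7) = -1.0000
  z = (4 - (-4)·-0.5000 - (-1)·-1.0000) / (7) = 0.1429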